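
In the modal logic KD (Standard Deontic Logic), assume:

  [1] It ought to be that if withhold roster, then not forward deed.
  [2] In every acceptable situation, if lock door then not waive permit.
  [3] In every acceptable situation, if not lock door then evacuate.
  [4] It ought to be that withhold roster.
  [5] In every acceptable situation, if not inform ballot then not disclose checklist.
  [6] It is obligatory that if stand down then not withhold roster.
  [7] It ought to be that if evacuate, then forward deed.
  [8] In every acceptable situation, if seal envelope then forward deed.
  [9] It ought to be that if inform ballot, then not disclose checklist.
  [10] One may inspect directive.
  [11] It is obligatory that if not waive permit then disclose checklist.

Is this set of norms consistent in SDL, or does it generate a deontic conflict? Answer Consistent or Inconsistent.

Inconsistent

Premises 9 and 5 cover both cases: O(inform_ballot → ¬disclose_checklist) and O(¬inform_ballot → ¬disclose_checklist). Since inform_ballot ∨ ¬inform_ballot is a tautology, O(¬disclose_checklist) follows.
Premise 11 is O(¬waive_permit → disclose_checklist); contrapositively O(¬disclose_checklist → waive_permit). Since O(¬disclose_checklist) holds, K gives O(waive_permit).
The contrapositive of premise 2 (O(lock_door → ¬waive_permit)) is O(waive_permit → ¬lock_door), and O(waive_permit) is already established, so O(¬lock_door).
Applying K to premise 3 (O(¬lock_door → evacuate)) and O(¬lock_door) yields O(evacuate).
From O(evacuate) and premise 7, O(evacuate → forward_deed), we obtain O(forward_deed).
Premise 1, O(withhold_roster → ¬forward_deed), contraposes to O(forward_deed → ¬withhold_roster); with O(forward_deed) we get O(¬withhold_roster).
But premise 4 directly asserts O(withhold_roster).
We now have both O(¬withhold_roster) and O(withhold_roster) — withhold_roster is simultaneously obligatory and forbidden, violating the D-axiom.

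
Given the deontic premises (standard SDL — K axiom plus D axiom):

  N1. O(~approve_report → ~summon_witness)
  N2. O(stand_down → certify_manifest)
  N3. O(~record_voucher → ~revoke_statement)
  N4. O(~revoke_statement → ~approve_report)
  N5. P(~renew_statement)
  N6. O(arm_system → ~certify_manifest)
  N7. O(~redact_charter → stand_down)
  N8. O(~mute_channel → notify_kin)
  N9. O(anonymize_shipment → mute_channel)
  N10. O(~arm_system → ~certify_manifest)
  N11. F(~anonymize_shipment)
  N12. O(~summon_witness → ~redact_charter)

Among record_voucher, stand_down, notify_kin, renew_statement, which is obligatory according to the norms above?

record_voucher

By case analysis on ~arm_system: premise 10 gives O(~arm_system → ~certify_manifest) and premise 6 gives O(arm_system → ~certify_manifest), so O(~certify_manifest) either way.
Premise 2 is O(stand_down → certify_manifest); contrapositively O(~certify_manifest → ~stand_down). Since O(~certify_manifest) holds, K gives O(~stand_down).
The contrapositive of premise 7 (O(~redact_charter → stand_down)) is O(~stand_down → redact_charter), and O(~stand_down) is already established, so O(redact_charter).
Premise 12, O(~summon_witness → ~redact_charter), contraposes to O(redact_charter → summon_witness); with O(redact_charter) we get O(summon_witness).
The contrapositive of premise 1 (O(~approve_report → ~summon_witness)) is O(summon_witness → approve_report), and O(summon_witness) is already established, so O(approve_report).
Premise 4, O(~revoke_statement → ~approve_report), contraposes to O(approve_report → revoke_statement); with O(approve_report) we get O(revoke_statement).
Premise 3 is O(~record_voucher → ~revoke_statement); contrapositively O(revoke_statement → record_voucher). Since O(revoke_statement) holds, K gives O(record_voucher).
So O(record_voucher) holds — record_voucher is obligatory. None of the other listed options is made obligatory by any chain of premises.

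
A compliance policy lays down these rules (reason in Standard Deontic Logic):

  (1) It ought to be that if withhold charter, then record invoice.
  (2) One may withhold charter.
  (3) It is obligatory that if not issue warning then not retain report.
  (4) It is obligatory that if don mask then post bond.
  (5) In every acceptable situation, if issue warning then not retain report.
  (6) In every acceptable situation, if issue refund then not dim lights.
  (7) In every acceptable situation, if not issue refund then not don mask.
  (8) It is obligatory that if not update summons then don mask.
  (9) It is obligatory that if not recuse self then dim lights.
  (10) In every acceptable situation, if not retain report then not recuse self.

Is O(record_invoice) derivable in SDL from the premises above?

No

Premise 1 is O(withhold_charter → record_invoice), but O(withhold_charter) is not derivable from the premises (the permission P(withhold_charter) asserts only ¬O(¬withhold_charter), not O(withhold_charter)), so it does not yield O(record_invoice).
No other premise forces O(record_invoice). An ideal world satisfying every premise can still have record_invoice false, so O(record_invoice) is not derivable.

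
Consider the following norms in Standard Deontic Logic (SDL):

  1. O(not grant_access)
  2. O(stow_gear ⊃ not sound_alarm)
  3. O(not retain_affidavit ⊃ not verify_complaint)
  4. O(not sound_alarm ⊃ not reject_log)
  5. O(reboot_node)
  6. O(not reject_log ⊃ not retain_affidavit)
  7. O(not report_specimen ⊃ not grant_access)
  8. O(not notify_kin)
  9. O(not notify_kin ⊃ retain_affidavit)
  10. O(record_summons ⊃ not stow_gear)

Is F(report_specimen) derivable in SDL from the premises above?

No

Premise 7 is O(not report_specimen ⊃ not grant_access); even if O(not grant_access) held, inferring O(not report_specimen) would be affirming the consequent — invalid.
No other premise forces O(not report_specimen). An ideal world satisfying every premise can still have report_specimen true, so F(report_specimen) is not derivable.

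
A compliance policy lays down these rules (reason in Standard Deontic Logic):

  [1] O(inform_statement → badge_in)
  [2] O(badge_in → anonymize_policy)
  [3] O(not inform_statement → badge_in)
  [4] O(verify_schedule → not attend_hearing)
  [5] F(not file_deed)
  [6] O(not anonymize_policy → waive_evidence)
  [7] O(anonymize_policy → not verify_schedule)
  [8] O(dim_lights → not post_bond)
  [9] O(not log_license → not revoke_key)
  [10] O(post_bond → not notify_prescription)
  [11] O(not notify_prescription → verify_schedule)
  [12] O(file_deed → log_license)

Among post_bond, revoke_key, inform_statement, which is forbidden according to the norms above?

post_bond

Premises 3 and 1 cover both cases: O(not inform_statement → badge_in) and O(inform_statement → badge_in). Since not inform_statement ∨ inform_statement is a tautology, O(badge_in) follows.
With premise 2, O(badge_in → anonymize_policy), the K-axiom yields O(anonymize_policy).
Premise 7 is O(anonymize_policy → not verify_schedule); since O(anonymize_policy), deontic closure gives O(not verify_schedule).
The contrapositive of premise 11 (O(not notify_prescription → verify_schedule)) is O(not verify_schedule → notify_prescription), and O(not verify_schedule) is already established, so O(notify_prescription).
Premise 10 is O(post_bond → not notify_prescription); contrapositively O(notify_prescription → not post_bond). Since O(notify_prescription) holds, K gives O(not post_bond).
So O(not post_bond) holds, i.e. post_bond is forbidden. None of the other listed options is forbidden under the premises.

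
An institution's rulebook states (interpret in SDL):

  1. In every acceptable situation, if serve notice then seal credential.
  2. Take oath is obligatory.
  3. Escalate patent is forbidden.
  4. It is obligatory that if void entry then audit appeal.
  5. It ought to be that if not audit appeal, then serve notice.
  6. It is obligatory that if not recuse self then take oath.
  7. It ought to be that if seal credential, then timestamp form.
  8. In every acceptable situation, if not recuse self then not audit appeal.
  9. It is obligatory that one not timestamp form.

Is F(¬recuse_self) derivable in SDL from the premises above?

Premise 9 gives O(¬timestamp_form).
Premise 7 is O(seal_credential → timestamp_form); contrapositively O(¬timestamp_form → ¬seal_credential). Since O(¬timestamp_form) holds, K gives O(¬seal_credential).
Premise 1 is O(serve_notice → seal_credential); contrapositively O(¬seal_credential → ¬serve_notice). Since O(¬seal_credential) holds, K gives O(¬serve_notice).
Premise 5 is O(¬audit_appeal → serve_notice); contrapositively O(¬serve_notice → audit_appeal). Since O(¬serve_notice) holds, K gives O(audit_appeal).
Premise 8 is O(¬recuse_self → ¬audit_appeal); contrapositively O(audit_appeal → recuse_self). Since O(audit_appeal) holds, K gives O(recuse_self).
Premises 2, 3, 4, 6 do not contribute to this derivation.
So O(recuse_self) holds, i.e. F(¬recuse_self). The claim follows.

Yes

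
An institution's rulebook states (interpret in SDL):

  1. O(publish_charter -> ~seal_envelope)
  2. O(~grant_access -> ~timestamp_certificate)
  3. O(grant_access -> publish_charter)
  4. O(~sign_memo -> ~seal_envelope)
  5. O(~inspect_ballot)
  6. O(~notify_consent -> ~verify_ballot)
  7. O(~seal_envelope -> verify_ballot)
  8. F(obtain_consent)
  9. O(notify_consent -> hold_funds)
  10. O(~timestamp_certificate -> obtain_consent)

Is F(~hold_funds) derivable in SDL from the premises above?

Yes

Premise 8 is F(obtain_consent), i.e. O(~obtain_consent).
The contrapositive of premise 10 (O(~timestamp_certificate -> obtain_consent)) is O(~obtain_consent -> timestamp_certificate), and O(~obtain_consent) is already established, so O(timestamp_certificate).
Premise 2 is O(~grant_access -> ~timestamp_certificate); contrapositively O(timestamp_certificate -> grant_access). Since O(timestamp_certificate) holds, K gives O(grant_access).
Applying K to premise 3 (O(grant_access -> publish_charter)) and O(grant_access) yields O(publish_charter).
Premise 1 is O(publish_charter -> ~seal_envelope); since O(publish_charter), deontic closure gives O(~seal_envelope).
From O(~seal_envelope) and premise 7, O(~seal_envelope -> verify_ballot), we obtain O(verify_ballot).
Premise 6 is O(~notify_consent -> ~verify_ballot); contrapositively O(verify_ballot -> notify_consent). Since O(verify_ballot) holds, K gives O(notify_consent).
With premise 9, O(notify_consent -> hold_funds), the K-axiom yields O(hold_funds).
Premises 4, 5 do not contribute to this derivation.
So O(hold_funds) holds, i.e. F(~hold_funds). The claim follows.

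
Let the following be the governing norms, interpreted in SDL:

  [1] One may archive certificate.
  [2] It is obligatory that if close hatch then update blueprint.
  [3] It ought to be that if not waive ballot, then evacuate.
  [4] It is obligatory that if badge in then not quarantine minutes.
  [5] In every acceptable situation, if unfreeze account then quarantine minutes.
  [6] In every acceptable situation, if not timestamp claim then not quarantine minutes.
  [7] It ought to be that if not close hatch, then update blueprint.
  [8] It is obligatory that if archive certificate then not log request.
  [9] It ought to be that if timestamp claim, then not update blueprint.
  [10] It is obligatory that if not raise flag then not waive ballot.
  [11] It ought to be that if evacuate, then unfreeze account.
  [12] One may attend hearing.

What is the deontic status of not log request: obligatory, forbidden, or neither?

Neither

Premise 8 is O(archive_certificate → ¬log_request), but O(archive_certificate) is not derivable from the premises (the permission P(archive_certificate) asserts only ¬O(¬archive_certificate), not O(archive_certificate)), so it does not yield O(¬log_request).
No premise or chain of K-axiom applications forces O(¬log_request), and none forces O(log_request). So ¬log_request is neither obligatory nor forbidden under these norms.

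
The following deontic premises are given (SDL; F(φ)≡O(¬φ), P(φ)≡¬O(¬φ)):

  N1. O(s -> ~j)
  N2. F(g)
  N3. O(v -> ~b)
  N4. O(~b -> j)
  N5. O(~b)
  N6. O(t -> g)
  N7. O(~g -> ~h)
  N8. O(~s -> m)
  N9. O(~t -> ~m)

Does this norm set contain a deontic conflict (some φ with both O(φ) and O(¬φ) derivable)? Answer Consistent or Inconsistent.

Inconsistent

Premise 5 gives O(~b).
Applying K to premise 4 (O(~b -> j)) and O(~b) yields O(j).
The contrapositive of premise 1 (O(s -> ~j)) is O(j -> ~s), and O(j) is already established, so O(~s).
With premise 8, O(~s -> m), the K-axiom yields O(m).
Premise 9, O(~t -> ~m), contraposes to O(m -> t); with O(m) we get O(t).
With premise 6, O(t -> g), the K-axiom yields O(g).
But premise 2, F(g), means O(~g).
We now have both O(g) and O(~g) — g is simultaneously obligatory and forbidden, violating the D-axiom.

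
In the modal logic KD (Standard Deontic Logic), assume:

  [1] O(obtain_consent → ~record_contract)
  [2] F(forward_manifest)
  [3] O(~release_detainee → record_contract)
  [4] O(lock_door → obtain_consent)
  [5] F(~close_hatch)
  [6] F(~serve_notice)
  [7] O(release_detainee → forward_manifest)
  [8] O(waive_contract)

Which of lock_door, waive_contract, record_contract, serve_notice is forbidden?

Premise 2, F(forward_manifest), is equivalent to O(~forward_manifest).
The contrapositive of premise 7 (O(release_detainee → forward_manifest)) is O(~forward_manifest → ~release_detainee), and O(~forward_manifest) is already established, so O(~release_detainee).
From O(~release_detainee) and premise 3, O(~release_detainee → record_contract), we obtain O(record_contract).
The contrapositive of premise 1 (O(obtain_consent → ~record_contract)) is O(record_contract → ~obtain_consent), and O(record_contract) is already established, so O(~obtain_consent).
The contrapositive of premise 4 (O(lock_door → obtain_consent)) is O(~obtain_consent → ~lock_door), and O(~obtain_consent) is already established, so O(~lock_door).
So O(~lock_door) holds, i.e. lock_door is forbidden. None of the other listed options is forbidden under the premises.

lock_door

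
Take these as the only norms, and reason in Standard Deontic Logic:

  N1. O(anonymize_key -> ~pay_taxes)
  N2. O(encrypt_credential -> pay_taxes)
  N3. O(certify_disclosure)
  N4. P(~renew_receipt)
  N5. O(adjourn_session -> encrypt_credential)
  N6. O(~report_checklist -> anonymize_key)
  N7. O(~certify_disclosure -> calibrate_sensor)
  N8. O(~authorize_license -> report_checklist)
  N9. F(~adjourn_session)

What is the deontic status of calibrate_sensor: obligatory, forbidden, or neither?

Premise 7 is O(~certify_disclosure -> calibrate_sensor), but O(~certify_disclosure) is not derivable from the premises, so it does not yield O(calibrate_sensor).
No premise or chain of K-axiom applications forces O(calibrate_sensor), and none forces O(~calibrate_sensor). So calibrate_sensor is neither obligatory nor forbidden under these norms.

Neither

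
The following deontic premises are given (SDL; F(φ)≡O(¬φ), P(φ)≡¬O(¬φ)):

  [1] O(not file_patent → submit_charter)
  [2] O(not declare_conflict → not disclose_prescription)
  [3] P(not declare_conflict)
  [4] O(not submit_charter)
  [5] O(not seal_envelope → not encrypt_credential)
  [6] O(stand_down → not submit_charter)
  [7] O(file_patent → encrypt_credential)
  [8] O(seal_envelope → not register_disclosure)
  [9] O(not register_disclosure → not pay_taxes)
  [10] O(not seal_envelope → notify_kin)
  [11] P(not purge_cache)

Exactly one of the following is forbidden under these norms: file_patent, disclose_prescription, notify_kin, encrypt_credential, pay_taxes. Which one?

pay_taxes

From premise 4 we have O(not submit_charter).
Premise 1, O(not file_patent → submit_charter), contraposes to O(not submit_charter → file_patent); with O(not submit_charter) we get O(file_patent).
Premise 7 is O(file_patent → encrypt_credential); since O(file_patent), deontic closure gives O(encrypt_credential).
Premise 5, O(not seal_envelope → not encrypt_credential), contraposes to O(encrypt_credential → seal_envelope); with O(encrypt_credential) we get O(seal_envelope).
With premise 8, O(seal_envelope → not register_disclosure), the K-axiom yields O(not register_disclosure).
From O(not register_disclosure) and premise 9, O(not register_disclosure → not pay_taxes), we obtain O(not pay_taxes).
So O(not pay_taxes) holds, i.e. pay_taxes is forbidden. None of the other listed options is forbidden under the premises.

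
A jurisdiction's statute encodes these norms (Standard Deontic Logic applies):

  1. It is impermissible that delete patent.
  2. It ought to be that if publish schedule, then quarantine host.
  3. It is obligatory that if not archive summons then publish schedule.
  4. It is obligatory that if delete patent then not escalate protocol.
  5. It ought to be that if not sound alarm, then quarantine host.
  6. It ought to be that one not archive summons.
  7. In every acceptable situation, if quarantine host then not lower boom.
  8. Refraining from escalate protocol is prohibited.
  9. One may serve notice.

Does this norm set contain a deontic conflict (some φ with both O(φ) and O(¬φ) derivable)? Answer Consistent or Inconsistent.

Premise 4 is O(delete_patent → ¬escalate_protocol), but O(delete_patent) is not derivable from the premises, so it does not yield O(¬escalate_protocol).
So O(¬escalate_protocol) is not derivable, and the apparent clash with O(escalate_protocol) does not arise.
A world satisfying every obligation exists (e.g. archive_summons=false, delete_patent=false, escalate_protocol=true, lower_boom=false, publish_schedule=true, quarantine_host=true, serve_notice=false, sound_alarm=false); no atom is both obligatory and forbidden, so the set is consistent.

Consistent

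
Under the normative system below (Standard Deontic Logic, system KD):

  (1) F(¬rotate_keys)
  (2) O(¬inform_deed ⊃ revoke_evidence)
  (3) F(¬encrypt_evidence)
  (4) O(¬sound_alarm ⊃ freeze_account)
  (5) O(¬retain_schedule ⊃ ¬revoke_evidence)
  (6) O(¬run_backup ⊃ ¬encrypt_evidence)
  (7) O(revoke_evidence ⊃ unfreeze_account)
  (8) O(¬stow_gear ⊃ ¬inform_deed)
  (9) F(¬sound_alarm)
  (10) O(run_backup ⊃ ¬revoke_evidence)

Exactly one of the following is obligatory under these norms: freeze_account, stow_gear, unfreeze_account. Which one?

Premise 3, F(¬encrypt_evidence), is equivalent to O(encrypt_evidence).
Premise 6 is O(¬run_backup ⊃ ¬encrypt_evidence); contrapositively O(encrypt_evidence ⊃ run_backup). Since O(encrypt_evidence) holds, K gives O(run_backup).
With premise 10, O(run_backup ⊃ ¬revoke_evidence), the K-axiom yields O(¬revoke_evidence).
The contrapositive of premise 2 (O(¬inform_deed ⊃ revoke_evidence)) is O(¬revoke_evidence ⊃ inform_deed), and O(¬revoke_evidence) is already established, so O(inform_deed).
Premise 8 is O(¬stow_gear ⊃ ¬inform_deed); contrapositively O(inform_deed ⊃ stow_gear). Since O(inform_deed) holds, K gives O(stow_gear).
So O(stow_gear) holds — stow_gear is obligatory. None of the other listed options is made obligatory by any chain of premises.

stow_gear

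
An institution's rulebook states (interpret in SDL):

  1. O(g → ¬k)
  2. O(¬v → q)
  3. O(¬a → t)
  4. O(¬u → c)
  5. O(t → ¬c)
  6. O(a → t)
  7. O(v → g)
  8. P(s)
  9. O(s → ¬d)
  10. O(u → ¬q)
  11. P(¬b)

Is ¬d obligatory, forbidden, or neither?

Premise 9 is O(s → ¬d), but O(s) is not derivable from the premises (the permission P(s) asserts only ¬O(¬s), not O(s)), so it does not yield O(¬d).
No premise or chain of K-axiom applications forces O(¬d), and none forces O(d). So ¬d is neither obligatory nor forbidden under these norms.

Neither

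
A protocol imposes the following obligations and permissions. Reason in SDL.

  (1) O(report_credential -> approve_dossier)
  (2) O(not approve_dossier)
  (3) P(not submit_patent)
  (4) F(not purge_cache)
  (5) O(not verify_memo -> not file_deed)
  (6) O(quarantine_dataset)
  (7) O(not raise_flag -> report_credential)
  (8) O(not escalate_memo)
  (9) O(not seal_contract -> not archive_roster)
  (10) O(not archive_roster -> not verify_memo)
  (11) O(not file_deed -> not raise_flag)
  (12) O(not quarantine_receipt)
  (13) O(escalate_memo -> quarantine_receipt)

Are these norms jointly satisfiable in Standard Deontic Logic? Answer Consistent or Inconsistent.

Consistent

Premise 13 is O(escalate_memo -> quarantine_receipt), but O(escalate_memo) is not derivable from the premises, so it does not yield O(quarantine_receipt).
So O(quarantine_receipt) is not derivable, and the apparent clash with O(not quarantine_receipt) does not arise.
A world satisfying every obligation exists (e.g. approve_dossier=false, archive_roster=true, escalate_memo=false, file_deed=true, purge_cache=true, quarantine_dataset=true, quarantine_receipt=false, raise_flag=true, report_credential=false, seal_contract=true, submit_patent=false, verify_memo=true); no atom is both obligatory and forbidden, so the set is consistent.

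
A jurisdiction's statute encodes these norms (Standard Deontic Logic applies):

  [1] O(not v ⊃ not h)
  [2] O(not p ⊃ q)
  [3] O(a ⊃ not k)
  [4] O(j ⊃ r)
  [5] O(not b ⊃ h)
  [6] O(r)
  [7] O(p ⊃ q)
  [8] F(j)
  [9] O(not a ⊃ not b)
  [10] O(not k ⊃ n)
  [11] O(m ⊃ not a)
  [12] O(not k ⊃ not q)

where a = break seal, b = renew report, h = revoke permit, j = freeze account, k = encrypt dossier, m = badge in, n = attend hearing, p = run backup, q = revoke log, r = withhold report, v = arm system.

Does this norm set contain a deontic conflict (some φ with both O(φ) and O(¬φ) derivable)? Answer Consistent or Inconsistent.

Premise 4 is O(j ⊃ r); even if O(r) held, inferring O(j) would be affirming the consequent — invalid.
So O(j) is not derivable, and the apparent clash with O(not j) does not arise.
A world satisfying every obligation exists (e.g. a=false, b=false, h=true, j=false, k=true, m=false, n=false, p=false, q=true, r=true, v=true); no atom is both obligatory and forbidden, so the set is consistent.

Consistent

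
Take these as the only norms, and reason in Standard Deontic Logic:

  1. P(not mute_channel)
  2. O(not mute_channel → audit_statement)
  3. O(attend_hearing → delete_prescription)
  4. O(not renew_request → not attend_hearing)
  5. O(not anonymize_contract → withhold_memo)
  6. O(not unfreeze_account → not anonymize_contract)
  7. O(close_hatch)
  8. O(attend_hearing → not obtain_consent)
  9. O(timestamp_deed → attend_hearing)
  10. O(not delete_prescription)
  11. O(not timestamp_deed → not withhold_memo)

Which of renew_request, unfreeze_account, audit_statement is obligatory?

unfreeze_account

Premise 10 gives O(not delete_prescription).
Premise 3 is O(attend_hearing → delete_prescription); contrapositively O(not delete_prescription → not attend_hearing). Since O(not delete_prescription) holds, K gives O(not attend_hearing).
The contrapositive of premise 9 (O(timestamp_deed → attend_hearing)) is O(not attend_hearing → not timestamp_deed), and O(not attend_hearing) is already established, so O(not timestamp_deed).
From O(not timestamp_deed) and premise 11, O(not timestamp_deed → not withhold_memo), we obtain O(not withhold_memo).
The contrapositive of premise 5 (O(not anonymize_contract → withhold_memo)) is O(not withhold_memo → anonymize_contract), and O(not withhold_memo) is already established, so O(anonymize_contract).
Premise 6 is O(not unfreeze_account → not anonymize_contract); contrapositively O(anonymize_contract → unfreeze_account). Since O(anonymize_contract) holds, K gives O(unfreeze_account).
So O(unfreeze_account) holds — unfreeze_account is obligatory. None of the other listed options is made obligatory by any chain of premises.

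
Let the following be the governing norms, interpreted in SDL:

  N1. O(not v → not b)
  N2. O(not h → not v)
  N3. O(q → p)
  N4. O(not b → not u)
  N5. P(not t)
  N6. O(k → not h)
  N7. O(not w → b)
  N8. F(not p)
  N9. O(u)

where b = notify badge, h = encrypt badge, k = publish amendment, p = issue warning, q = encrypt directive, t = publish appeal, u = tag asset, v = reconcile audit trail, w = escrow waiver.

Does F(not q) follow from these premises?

No

Premise 3 is O(q → p); even if O(p) held, inferring O(q) would be affirming the consequent — invalid.
No other premise forces O(q). An ideal world satisfying every premise can still have not q true, so F(not q) is not derivable.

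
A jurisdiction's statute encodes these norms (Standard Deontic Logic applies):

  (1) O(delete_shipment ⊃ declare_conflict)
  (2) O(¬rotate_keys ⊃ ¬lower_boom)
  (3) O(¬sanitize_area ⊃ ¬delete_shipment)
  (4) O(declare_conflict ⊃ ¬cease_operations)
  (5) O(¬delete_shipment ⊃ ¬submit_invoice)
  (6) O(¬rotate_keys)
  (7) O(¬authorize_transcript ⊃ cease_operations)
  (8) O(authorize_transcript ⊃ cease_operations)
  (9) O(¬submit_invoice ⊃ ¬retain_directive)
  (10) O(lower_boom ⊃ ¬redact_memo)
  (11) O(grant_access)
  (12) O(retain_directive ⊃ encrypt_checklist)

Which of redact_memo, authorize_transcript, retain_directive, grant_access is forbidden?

By case analysis on ¬authorize_transcript: premise 7 gives O(¬authorize_transcript ⊃ cease_operations) and premise 8 gives O(authorize_transcript ⊃ cease_operations), so O(cease_operations) either way.
Premise 4 is O(declare_conflict ⊃ ¬cease_operations); contrapositively O(cease_operations ⊃ ¬declare_conflict). Since O(cease_operations) holds, K gives O(¬declare_conflict).
Premise 1 is O(delete_shipment ⊃ declare_conflict); contrapositively O(¬declare_conflict ⊃ ¬delete_shipment). Since O(¬declare_conflict) holds, K gives O(¬delete_shipment).
Premise 5 is O(¬delete_shipment ⊃ ¬submit_invoice); since O(¬delete_shipment), deontic closure gives O(¬submit_invoice).
Premise 9 is O(¬submit_invoice ⊃ ¬retain_directive); since O(¬submit_invoice), deontic closure gives O(¬retain_directive).
So O(¬retain_directive) holds, i.e. retain_directive is forbidden. None of the other listed options is forbidden under the premises.

retain_directive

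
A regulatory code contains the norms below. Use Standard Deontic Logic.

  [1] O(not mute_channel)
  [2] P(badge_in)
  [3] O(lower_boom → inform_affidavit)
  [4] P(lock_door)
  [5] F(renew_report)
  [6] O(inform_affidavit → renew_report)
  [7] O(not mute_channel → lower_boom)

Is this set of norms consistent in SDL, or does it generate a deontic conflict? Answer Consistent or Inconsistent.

Premise 5 is F(renew_report), i.e. O(not renew_report).
Premise 6 is O(inform_affidavit → renew_report); contrapositively O(not renew_report → not inform_affidavit). Since O(not renew_report) holds, K gives O(not inform_affidavit).
Premise 3 is O(lower_boom → inform_affidavit); contrapositively O(not inform_affidavit → not lower_boom). Since O(not inform_affidavit) holds, K gives O(not lower_boom).
The contrapositive of premise 7 (O(not mute_channel → lower_boom)) is O(not lower_boom → mute_channel), and O(not lower_boom) is already established, so O(mute_channel).
But premise 1 directly asserts O(not mute_channel).
We now have both O(mute_channel) and O(not mute_channel) — mute_channel is simultaneously obligatory and forbidden, violating the D-axiom.

Inconsistent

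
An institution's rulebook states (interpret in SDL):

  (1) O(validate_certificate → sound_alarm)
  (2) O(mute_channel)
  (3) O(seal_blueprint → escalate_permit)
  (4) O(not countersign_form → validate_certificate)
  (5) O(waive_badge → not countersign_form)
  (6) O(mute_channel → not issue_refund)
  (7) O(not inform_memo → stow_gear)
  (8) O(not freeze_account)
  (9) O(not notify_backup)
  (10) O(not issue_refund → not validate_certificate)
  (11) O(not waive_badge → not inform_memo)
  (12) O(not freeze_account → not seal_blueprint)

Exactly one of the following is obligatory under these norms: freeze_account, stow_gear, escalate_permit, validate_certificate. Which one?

stow_gear

From premise 2 we have O(mute_channel).
Premise 6 is O(mute_channel → not issue_refund); since O(mute_channel), deontic closure gives O(not issue_refund).
Applying K to premise 10 (O(not issue_refund → not validate_certificate)) and O(not issue_refund) yields O(not validate_certificate).
Premise 4, O(not countersign_form → validate_certificate), contraposes to O(not validate_certificate → countersign_form); with O(not validate_certificate) we get O(countersign_form).
The contrapositive of premise 5 (O(waive_badge → not countersign_form)) is O(countersign_form → not waive_badge), and O(countersign_form) is already established, so O(not waive_badge).
Premise 11 is O(not waive_badge → not inform_memo); since O(not waive_badge), deontic closure gives O(not inform_memo).
Premise 7 is O(not inform_memo → stow_gear); since O(not inform_memo), deontic closure gives O(stow_gear).
So O(stow_gear) holds — stow_gear is obligatory. None of the other listed options is made obligatory by any chain of premises.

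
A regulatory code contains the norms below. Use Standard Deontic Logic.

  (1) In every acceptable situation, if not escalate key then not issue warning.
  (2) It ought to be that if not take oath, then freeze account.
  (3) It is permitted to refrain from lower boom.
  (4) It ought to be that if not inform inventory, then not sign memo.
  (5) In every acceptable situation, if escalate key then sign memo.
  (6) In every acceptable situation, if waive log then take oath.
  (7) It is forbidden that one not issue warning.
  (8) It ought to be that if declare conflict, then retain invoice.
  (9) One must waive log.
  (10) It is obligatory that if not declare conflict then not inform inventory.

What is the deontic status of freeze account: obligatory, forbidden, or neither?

Neither

Premise 2 is O(¬take_oath → freeze_account), but O(¬take_oath) is not derivable from the premises, so it does not yield O(freeze_account).
No premise or chain of K-axiom applications forces O(freeze_account), and none forces O(¬freeze_account). So freeze_account is neither obligatory nor forbidden under these norms.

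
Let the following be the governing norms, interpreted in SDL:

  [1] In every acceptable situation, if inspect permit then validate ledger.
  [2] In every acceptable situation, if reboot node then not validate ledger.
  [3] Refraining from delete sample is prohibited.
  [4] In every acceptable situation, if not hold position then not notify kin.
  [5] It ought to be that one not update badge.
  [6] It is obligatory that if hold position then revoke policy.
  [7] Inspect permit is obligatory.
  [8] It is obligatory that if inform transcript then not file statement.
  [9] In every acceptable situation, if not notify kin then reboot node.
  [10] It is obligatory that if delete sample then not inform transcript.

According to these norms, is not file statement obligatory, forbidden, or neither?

Neither

Premise 8 is O(inform_transcript → ¬file_statement), but O(inform_transcript) is not derivable from the premises, so it does not yield O(¬file_statement).
No premise or chain of K-axiom applications forces O(¬file_statement), and none forces O(file_statement). So ¬file_statement is neither obligatory nor forbidden under these norms.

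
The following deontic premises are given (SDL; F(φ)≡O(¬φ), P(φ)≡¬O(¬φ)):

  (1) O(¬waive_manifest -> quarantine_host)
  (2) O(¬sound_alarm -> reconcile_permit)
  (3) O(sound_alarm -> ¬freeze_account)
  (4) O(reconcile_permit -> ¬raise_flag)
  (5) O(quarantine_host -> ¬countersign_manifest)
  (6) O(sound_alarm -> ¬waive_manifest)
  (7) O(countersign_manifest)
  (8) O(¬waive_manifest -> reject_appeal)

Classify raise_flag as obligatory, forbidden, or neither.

Premise 7 states O(countersign_manifest) outright.
Premise 5, O(quarantine_host -> ¬countersign_manifest), contraposes to O(countersign_manifest -> ¬quarantine_host); with O(countersign_manifest) we get O(¬quarantine_host).
Premise 1 is O(¬waive_manifest -> quarantine_host); contrapositively O(¬quarantine_host -> waive_manifest). Since O(¬quarantine_host) holds, K gives O(waive_manifest).
The contrapositive of premise 6 (O(sound_alarm -> ¬waive_manifest)) is O(waive_manifest -> ¬sound_alarm), and O(waive_manifest) is already established, so O(¬sound_alarm).
Premise 2 is O(¬sound_alarm -> reconcile_permit); since O(¬sound_alarm), deontic closure gives O(reconcile_permit).
From O(reconcile_permit) and premise 4, O(reconcile_permit -> ¬raise_flag), we obtain O(¬raise_flag).
Premises 3, 8 do not contribute to this derivation.
Thus O(¬raise_flag), which is F(raise_flag): raise_flag is forbidden.

Forbidden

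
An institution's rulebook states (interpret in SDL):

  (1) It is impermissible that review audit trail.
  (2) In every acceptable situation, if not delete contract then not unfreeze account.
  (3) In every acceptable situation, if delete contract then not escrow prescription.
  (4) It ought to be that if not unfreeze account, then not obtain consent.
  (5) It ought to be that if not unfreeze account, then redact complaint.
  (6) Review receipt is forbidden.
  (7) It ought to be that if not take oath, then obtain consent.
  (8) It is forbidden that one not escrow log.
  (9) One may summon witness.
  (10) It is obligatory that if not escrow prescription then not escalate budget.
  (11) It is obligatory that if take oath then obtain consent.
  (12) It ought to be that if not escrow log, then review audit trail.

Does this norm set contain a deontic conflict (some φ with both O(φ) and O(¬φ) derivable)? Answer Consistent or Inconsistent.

Consistent

Premise 12 is O(¬escrow_log → review_audit_trail), but O(¬escrow_log) is not derivable from the premises, so it does not yield O(review_audit_trail).
So O(review_audit_trail) is not derivable, and the apparent clash with O(¬review_audit_trail) does not arise.
A world satisfying every obligation exists (e.g. delete_contract=true, escalate_budget=false, escrow_log=true, escrow_prescription=false, obtain_consent=true, redact_complaint=false, review_audit_trail=false, review_receipt=false, summon_witness=false, take_oath=false, unfreeze_account=true); no atom is both obligatory and forbidden, so the set is consistent.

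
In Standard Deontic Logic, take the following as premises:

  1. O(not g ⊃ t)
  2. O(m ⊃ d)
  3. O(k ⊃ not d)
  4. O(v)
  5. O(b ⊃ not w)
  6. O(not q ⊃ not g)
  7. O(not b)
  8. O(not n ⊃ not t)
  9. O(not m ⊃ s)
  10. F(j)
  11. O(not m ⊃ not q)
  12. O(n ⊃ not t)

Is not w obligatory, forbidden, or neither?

Neither

Premise 5 is O(b ⊃ not w), but O(b) is not derivable from the premises, so it does not yield O(not w).
No premise or chain of K-axiom applications forces O(not w), and none forces O(w). So not w is neither obligatory nor forbidden under these norms.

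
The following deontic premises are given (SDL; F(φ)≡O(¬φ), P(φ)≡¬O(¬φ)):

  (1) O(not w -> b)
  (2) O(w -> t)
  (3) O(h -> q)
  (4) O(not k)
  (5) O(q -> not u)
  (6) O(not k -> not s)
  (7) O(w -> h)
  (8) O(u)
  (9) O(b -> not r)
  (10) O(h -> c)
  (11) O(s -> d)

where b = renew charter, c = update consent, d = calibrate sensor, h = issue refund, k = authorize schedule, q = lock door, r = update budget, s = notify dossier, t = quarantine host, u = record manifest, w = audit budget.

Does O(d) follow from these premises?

No

Premise 11 is O(s -> d), but O(s) is not derivable from the premises, so it does not yield O(d).
No other premise forces O(d). An ideal world satisfying every premise can still have d false, so O(d) is not derivable.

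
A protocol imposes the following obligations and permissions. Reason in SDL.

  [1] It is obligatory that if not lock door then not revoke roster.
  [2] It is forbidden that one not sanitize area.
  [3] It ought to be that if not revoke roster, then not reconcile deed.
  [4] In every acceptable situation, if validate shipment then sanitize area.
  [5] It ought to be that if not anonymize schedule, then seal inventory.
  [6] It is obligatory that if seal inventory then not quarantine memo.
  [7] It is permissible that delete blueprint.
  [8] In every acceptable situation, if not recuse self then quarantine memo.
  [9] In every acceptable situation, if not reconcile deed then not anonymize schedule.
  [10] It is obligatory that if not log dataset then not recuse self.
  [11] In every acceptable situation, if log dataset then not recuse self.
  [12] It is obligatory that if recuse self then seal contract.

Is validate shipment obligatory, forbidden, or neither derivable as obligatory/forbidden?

Neither

Premise 4 is O(validate_shipment → sanitize_area); even if O(sanitize_area) held, inferring O(validate_shipment) would be affirming the consequent — invalid.
No premise or chain of K-axiom applications forces O(validate_shipment), and none forces O(¬validate_shipment). So validate_shipment is neither obligatory nor forbidden under these norms.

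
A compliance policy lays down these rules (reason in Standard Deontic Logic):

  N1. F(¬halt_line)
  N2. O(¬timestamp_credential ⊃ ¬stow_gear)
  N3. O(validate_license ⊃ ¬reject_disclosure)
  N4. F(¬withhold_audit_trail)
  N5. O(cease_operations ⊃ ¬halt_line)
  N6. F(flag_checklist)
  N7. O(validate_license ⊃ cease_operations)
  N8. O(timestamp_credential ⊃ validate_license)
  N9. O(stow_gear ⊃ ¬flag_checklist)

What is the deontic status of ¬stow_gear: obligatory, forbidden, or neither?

Premise 1, F(¬halt_line), is equivalent to O(halt_line).
Premise 5, O(cease_operations ⊃ ¬halt_line), contraposes to O(halt_line ⊃ ¬cease_operations); with O(halt_line) we get O(¬cease_operations).
Premise 7 is O(validate_license ⊃ cease_operations); contrapositively O(¬cease_operations ⊃ ¬validate_license). Since O(¬cease_operations) holds, K gives O(¬validate_license).
Premise 8, O(timestamp_credential ⊃ validate_license), contraposes to O(¬validate_license ⊃ ¬timestamp_credential); with O(¬validate_license) we get O(¬timestamp_credential).
Premise 2 is O(¬timestamp_credential ⊃ ¬stow_gear); since O(¬timestamp_credential), deontic closure gives O(¬stow_gear).
Premises 3, 4, 6, 9 do not contribute to this derivation.
Hence ¬stow_gear is obligatory.

Obligatory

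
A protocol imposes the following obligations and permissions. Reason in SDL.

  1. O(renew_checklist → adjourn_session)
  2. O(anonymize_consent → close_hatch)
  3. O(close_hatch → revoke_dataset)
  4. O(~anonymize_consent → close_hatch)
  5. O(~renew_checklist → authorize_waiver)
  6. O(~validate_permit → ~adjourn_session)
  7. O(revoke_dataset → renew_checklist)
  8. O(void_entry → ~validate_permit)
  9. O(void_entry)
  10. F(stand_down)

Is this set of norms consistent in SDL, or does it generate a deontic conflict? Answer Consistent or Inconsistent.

Inconsistent

Premises 2 and 4 are O(anonymize_consent → close_hatch) and O(~anonymize_consent → close_hatch); every ideal world satisfies anonymize_consent or ~anonymize_consent, so in either case close_hatch holds — hence O(close_hatch).
With premise 3, O(close_hatch → revoke_dataset), the K-axiom yields O(revoke_dataset).
Applying K to premise 7 (O(revoke_dataset → renew_checklist)) and O(revoke_dataset) yields O(renew_checklist).
Applying K to premise 1 (O(renew_checklist → adjourn_session)) and O(renew_checklist) yields O(adjourn_session).
Premise 6 is O(~validate_permit → ~adjourn_session); contrapositively O(adjourn_session → validate_permit). Since O(adjourn_session) holds, K gives O(validate_permit).
The contrapositive of premise 8 (O(void_entry → ~validate_permit)) is O(validate_permit → ~void_entry), and O(validate_permit) is already established, so O(~void_entry).
But premise 9 directly asserts O(void_entry).
We now have both O(~void_entry) and O(void_entry) — void_entry is simultaneously obligatory and forbidden, violating the D-axiom.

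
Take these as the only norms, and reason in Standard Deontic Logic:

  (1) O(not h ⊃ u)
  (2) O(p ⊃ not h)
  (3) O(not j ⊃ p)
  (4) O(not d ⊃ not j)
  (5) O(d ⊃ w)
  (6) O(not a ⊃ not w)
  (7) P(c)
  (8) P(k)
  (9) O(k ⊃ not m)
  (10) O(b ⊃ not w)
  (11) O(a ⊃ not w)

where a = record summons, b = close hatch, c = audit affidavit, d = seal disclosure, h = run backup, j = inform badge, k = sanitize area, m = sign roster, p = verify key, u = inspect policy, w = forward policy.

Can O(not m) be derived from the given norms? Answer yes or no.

Premise 9 is O(k ⊃ not m), but O(k) is not derivable from the premises (the permission P(k) asserts only not O(not k), not O(k)), so it does not yield O(not m).
No other premise forces O(not m). An ideal world satisfying every premise can still have not m false, so O(not m) is not derivable.

No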